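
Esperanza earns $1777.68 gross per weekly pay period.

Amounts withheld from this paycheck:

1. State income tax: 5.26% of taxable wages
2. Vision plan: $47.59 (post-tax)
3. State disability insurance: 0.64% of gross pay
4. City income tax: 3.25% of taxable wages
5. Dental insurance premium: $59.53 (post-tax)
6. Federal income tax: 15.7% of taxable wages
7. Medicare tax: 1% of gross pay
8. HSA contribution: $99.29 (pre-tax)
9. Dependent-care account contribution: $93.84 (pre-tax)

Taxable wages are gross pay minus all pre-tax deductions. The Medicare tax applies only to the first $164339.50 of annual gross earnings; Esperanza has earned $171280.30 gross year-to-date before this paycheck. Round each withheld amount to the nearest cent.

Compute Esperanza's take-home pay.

$1082.43

HSA contribution: $99.29
Dependent-care account contribution: $93.84
Pre-tax total = $99.29 + $93.84 = $193.13
Taxable wages = $1777.68 − $193.13 = $1584.55
City income tax: $1584.55 × 0.0325 = $51.50
Federal income tax: $1584.55 × 0.157 = $248.77
State income tax: $1584.55 × 0.0526 = $83.35
State disability insurance: $1777.68 × 0.0064 = $11.38
Medicare tax: annual cap $164339.50 already reached (YTD $171280.30), so $0.00
Dental insurance premium: $59.53
Vision plan: $47.59
Total deductions = $99.29 + $93.84 + $51.50 + $248.77 + $83.35 + $11.38 + $0.00 + $59.53 + $47.59 = $695.25
Net pay = $1777.68 − $695.25 = $1082.43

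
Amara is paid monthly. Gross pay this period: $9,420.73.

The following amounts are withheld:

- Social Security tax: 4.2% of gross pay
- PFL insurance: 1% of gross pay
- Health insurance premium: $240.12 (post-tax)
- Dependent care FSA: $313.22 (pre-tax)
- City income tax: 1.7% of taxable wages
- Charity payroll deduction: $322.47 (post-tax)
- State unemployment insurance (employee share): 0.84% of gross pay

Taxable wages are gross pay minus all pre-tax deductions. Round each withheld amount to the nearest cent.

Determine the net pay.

$7,821.08

Dependent care FSA: $313.22
Taxable wages = $9,420.73 − $313.22 = $9,107.51
City income tax: $9,107.51 × 0.017 = $154.83
State unemployment insurance (employee share): $9,420.73 × 0.0084 = $79.13
Social Security tax: $9,420.73 × 0.042 = $395.67
PFL insurance: $9,420.73 × 0.01 = $94.21
Charity payroll deduction: $322.47
Health insurance premium: $240.12
Total deductions = $313.22 + $154.83 + $79.13 + $395.67 + $94.21 + $322.47 + $240.12 = $1,599.65
Net pay = $9,420.73 − $1,599.65 = $7,821.08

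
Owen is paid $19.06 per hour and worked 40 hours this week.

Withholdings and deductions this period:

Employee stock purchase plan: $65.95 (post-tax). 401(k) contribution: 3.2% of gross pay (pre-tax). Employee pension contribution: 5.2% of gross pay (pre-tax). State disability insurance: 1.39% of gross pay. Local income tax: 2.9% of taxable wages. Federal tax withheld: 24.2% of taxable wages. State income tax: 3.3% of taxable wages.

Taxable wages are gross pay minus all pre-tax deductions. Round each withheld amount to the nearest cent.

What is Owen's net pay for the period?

$409.51

Gross pay: 40 × $19.06 = $762.40
401(k) contribution: $762.40 × 0.032 = $24.40
Employee pension contribution: $762.40 × 0.052 = $39.64
Pre-tax total = $24.40 + $39.64 = $64.04
Taxable wages = $762.40 − $64.04 = $698.36
Local income tax: $698.36 × 0.029 = $20.25
Federal tax withheld: $698.36 × 0.242 = $169.00
State income tax: $698.36 × 0.033 = $23.05
State disability insurance: $762.40 × 0.0139 = $10.60
Employee stock purchase plan: $65.95
Total deductions = $24.40 + $39.64 + $20.25 + $169.00 + $23.05 + $10.60 + $65.95 = $352.89
Net pay = $762.40 − $352.89 = $409.51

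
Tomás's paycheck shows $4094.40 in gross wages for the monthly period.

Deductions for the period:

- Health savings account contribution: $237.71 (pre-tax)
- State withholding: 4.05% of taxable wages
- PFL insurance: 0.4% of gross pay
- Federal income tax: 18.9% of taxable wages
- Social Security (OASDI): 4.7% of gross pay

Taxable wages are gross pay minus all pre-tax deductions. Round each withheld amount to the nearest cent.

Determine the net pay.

Health savings account contribution: $237.71
Taxable wages = $4094.40 − $237.71 = $3856.69
Federal income tax: $3856.69 × 0.189 = $728.91
State withholding: $3856.69 × 0.0405 = $156.20
Social Security (OASDI): $4094.40 × 0.047 = $192.44
PFL insurance: $4094.40 × 0.004 = $16.38
Total deductions = $237.71 + $728.91 + $156.20 + $192.44 + $16.38 = $1331.64
Net pay = $4094.40 − $1331.64 = $2762.76

$2762.76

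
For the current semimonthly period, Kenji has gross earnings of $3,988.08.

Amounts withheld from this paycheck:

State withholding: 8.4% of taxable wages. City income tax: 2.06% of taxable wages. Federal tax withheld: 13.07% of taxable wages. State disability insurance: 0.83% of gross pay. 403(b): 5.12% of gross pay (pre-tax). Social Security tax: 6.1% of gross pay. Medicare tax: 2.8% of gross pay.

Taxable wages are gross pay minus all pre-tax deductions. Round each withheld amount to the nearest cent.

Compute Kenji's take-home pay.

$2,505.50

403(b): $3,988.08 × 0.0512 = $204.19
Taxable wages = $3,988.08 − $204.19 = $3,783.89
Federal tax withheld: $3,783.89 × 0.1307 = $494.55
State withholding: $3,783.89 × 0.084 = $317.85
City income tax: $3,783.89 × 0.0206 = $77.95
Social Security tax: $3,988.08 × 0.061 = $243.27
State disability insurance: $3,988.08 × 0.0083 = $33.10
Medicare tax: $3,988.08 × 0.028 = $111.67
Total deductions = $204.19 + $494.55 + $317.85 + $77.95 + $243.27 + $33.10 + $111.67 = $1,482.58
Net pay = $3,988.08 − $1,482.58 = $2,505.50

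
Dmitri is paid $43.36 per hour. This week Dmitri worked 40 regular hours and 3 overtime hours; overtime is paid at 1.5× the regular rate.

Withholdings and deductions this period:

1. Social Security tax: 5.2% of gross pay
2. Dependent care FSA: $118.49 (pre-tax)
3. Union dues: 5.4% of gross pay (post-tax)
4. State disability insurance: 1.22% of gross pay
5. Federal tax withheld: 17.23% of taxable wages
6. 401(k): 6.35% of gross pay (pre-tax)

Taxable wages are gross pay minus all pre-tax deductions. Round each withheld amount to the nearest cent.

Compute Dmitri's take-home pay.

$1,169.51

Regular pay: 40 × $43.36 = $1,734.40
Overtime pay: 3 × $43.36 × 1.5 = $195.12
Gross pay = $1,734.40 + $195.12 = $1,929.52
401(k): $1,929.52 × 0.0635 = $122.52
Dependent care FSA: $118.49
Pre-tax total = $122.52 + $118.49 = $241.01
Taxable wages = $1,929.52 − $241.01 = $1,688.51
Federal tax withheld: $1,688.51 × 0.1723 = $290.93
Social Security tax: $1,929.52 × 0.052 = $100.34
State disability insurance: $1,929.52 × 0.0122 = $23.54
Union dues: $1,929.52 × 0.054 = $104.19
Total deductions = $122.52 + $118.49 + $290.93 + $100.34 + $23.54 + $104.19 = $760.01
Net pay = $1,929.52 − $760.01 = $1,169.51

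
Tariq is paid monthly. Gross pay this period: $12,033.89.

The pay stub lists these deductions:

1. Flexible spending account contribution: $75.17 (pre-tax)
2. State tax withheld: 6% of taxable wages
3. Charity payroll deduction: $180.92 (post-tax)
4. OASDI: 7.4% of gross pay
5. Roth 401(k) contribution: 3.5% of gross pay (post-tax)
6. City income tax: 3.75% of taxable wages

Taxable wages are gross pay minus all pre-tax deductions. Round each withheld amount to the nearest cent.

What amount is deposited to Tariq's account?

$9,300.13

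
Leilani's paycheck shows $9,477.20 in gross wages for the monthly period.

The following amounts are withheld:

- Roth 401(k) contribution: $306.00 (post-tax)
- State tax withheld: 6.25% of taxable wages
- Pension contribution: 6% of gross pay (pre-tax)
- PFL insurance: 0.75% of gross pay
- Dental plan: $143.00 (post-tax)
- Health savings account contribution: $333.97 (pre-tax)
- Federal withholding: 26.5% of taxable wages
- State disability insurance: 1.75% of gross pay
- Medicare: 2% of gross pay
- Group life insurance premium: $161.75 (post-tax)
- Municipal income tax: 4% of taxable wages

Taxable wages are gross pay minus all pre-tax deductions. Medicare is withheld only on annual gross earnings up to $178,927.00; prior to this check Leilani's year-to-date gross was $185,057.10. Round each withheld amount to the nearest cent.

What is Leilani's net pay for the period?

Pension contribution: $9,477.20 × 0.06 = $568.63
Health savings account contribution: $333.97
Pre-tax total = $568.63 + $333.97 = $902.60
Taxable wages = $9,477.20 − $902.60 = $8,574.60
State tax withheld: $8,574.60 × 0.0625 = $535.91
Federal withholding: $8,574.60 × 0.265 = $2,272.27
Municipal income tax: $8,574.60 × 0.04 = $342.98
State disability insurance: $9,477.20 × 0.0175 = $165.85
PFL insurance: $9,477.20 × 0.0075 = $71.08
Medicare: annual cap $178,927.00 already reached (YTD $185,057.10), so $0.00
Group life insurance premium: $161.75
Roth 401(k) contribution: $306.00
Dental plan: $143.00
Total deductions = $568.63 + $333.97 + $535.91 + $2,272.27 + $342.98 + $165.85 + $71.08 + $0.00 + $161.75 + $306.00 + $143.00 = $4,901.44
Net pay = $9,477.20 − $4,901.44 = $4,575.76

$4,575.76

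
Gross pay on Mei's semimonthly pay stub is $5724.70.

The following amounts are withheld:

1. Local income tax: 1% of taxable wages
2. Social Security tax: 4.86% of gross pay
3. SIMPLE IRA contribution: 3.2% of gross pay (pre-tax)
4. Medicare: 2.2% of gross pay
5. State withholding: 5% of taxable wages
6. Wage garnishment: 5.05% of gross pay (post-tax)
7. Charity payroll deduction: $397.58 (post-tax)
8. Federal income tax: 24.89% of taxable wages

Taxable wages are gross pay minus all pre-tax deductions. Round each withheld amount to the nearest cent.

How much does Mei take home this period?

SIMPLE IRA contribution: $5724.70 × 0.032 = $183.19
Taxable wages = $5724.70 − $183.19 = $5541.51
Local income tax: $5541.51 × 0.01 = $55.42
Federal income tax: $5541.51 × 0.2489 = $1379.28
State withholding: $5541.51 × 0.05 = $277.08
Social Security tax: $5724.70 × 0.0486 = $278.22
Medicare: $5724.70 × 0.022 = $125.94
Wage garnishment: $5724.70 × 0.0505 = $289.10
Charity payroll deduction: $397.58
Total deductions = $183.19 + $55.42 + $1379.28 + $277.08 + $278.22 + $125.94 + $289.10 + $397.58 = $2985.81
Net pay = $5724.70 − $2985.81 = $2738.89

$2738.89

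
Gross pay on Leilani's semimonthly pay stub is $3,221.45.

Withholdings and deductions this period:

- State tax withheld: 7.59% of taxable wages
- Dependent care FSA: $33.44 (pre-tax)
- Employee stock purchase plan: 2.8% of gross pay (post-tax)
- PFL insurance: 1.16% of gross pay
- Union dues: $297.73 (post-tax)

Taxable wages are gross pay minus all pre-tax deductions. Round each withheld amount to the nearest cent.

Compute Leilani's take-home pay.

$2,520.74

Dependent care FSA: $33.44
Taxable wages = $3,221.45 − $33.44 = $3,188.01
State tax withheld: $3,188.01 × 0.0759 = $241.97
PFL insurance: $3,221.45 × 0.0116 = $37.37
Union dues: $297.73
Employee stock purchase plan: $3,221.45 × 0.028 = $90.20
Total deductions = $33.44 + $241.97 + $37.37 + $297.73 + $90.20 = $700.71
Net pay = $3,221.45 − $700.71 = $2,520.74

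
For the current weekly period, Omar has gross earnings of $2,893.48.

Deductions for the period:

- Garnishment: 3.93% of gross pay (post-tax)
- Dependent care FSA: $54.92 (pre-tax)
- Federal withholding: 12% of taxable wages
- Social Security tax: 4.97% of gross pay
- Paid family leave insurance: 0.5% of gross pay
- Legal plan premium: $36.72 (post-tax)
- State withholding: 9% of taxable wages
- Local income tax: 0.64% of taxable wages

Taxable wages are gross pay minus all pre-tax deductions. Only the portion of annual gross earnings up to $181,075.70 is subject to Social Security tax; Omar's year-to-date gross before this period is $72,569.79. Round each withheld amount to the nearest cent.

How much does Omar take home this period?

Dependent care FSA: $54.92
Taxable wages = $2,893.48 − $54.92 = $2,838.56
Local income tax: $2,838.56 × 0.0064 = $18.17
State withholding: $2,838.56 × 0.09 = $255.47
Federal withholding: $2,838.56 × 0.12 = $340.63
Social Security tax: cap not yet reached, full $2,893.48 is subject → $2,893.48 × 0.0497 = $143.81
Paid family leave insurance: $2,893.48 × 0.005 = $14.47
Garnishment: $2,893.48 × 0.0393 = $113.71
Legal plan premium: $36.72
Total deductions = $54.92 + $18.17 + $255.47 + $340.63 + $143.81 + $14.47 + $113.71 + $36.72 = $977.90
Net pay = $2,893.48 − $977.90 = $1,915.58

$1,915.58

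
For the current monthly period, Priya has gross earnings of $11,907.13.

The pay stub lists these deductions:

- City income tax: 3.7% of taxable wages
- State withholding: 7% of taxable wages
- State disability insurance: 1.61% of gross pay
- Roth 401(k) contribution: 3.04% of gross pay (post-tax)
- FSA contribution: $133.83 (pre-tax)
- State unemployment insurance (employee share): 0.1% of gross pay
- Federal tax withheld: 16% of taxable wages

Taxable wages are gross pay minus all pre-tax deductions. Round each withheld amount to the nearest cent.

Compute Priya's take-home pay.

$8,064.24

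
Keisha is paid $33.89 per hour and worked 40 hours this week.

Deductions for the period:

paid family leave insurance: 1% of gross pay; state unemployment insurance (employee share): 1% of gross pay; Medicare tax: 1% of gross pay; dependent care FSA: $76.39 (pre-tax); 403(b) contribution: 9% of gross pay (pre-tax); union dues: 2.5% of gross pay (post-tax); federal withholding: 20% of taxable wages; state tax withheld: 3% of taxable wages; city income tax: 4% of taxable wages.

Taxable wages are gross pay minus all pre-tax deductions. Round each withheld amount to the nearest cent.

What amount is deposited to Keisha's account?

Gross pay: 40 × $33.89 = $1,355.60
Dependent care FSA: $76.39
403(b) contribution: $1,355.60 × 0.09 = $122.00
Pre-tax total = $76.39 + $122.00 = $198.39
Taxable wages = $1,355.60 − $198.39 = $1,157.21
Federal withholding: $1,157.21 × 0.2 = $231.44
State tax withheld: $1,157.21 × 0.03 = $34.72
City income tax: $1,157.21 × 0.04 = $46.29
Paid family leave insurance: $1,355.60 × 0.01 = $13.56
Medicare tax: $1,355.60 × 0.01 = $13.56
State unemployment insurance (employee share): $1,355.60 × 0.01 = $13.56
Union dues: $1,355.60 × 0.025 = $33.89
Total deductions = $76.39 + $122.00 + $231.44 + $34.72 + $46.29 + $13.56 + $13.56 + $13.56 + $33.89 = $585.41
Net pay = $1,355.60 − $585.41 = $770.19

$770.19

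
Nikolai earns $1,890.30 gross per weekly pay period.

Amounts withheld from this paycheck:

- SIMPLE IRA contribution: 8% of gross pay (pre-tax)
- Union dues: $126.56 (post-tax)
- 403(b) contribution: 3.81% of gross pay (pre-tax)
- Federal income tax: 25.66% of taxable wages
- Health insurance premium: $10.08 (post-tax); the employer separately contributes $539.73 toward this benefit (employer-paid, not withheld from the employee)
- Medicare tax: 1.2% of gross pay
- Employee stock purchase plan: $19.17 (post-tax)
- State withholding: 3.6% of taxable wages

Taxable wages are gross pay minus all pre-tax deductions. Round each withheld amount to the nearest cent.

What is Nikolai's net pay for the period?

$1,000.79

403(b) contribution: $1,890.30 × 0.0381 = $72.02
SIMPLE IRA contribution: $1,890.30 × 0.08 = $151.22
Pre-tax total = $72.02 + $151.22 = $223.24
Taxable wages = $1,890.30 − $223.24 = $1,667.06
State withholding: $1,667.06 × 0.036 = $60.01
Federal income tax: $1,667.06 × 0.2566 = $427.77
Medicare tax: $1,890.30 × 0.012 = $22.68
Employee stock purchase plan: $19.17
Health insurance premium: $10.08
Union dues: $126.56
(Employer's $539.73 toward health insurance premium is not withheld from the employee.)
Total deductions = $72.02 + $151.22 + $60.01 + $427.77 + $22.68 + $19.17 + $10.08 + $126.56 = $889.51
Net pay = $1,890.30 − $889.51 = $1,000.79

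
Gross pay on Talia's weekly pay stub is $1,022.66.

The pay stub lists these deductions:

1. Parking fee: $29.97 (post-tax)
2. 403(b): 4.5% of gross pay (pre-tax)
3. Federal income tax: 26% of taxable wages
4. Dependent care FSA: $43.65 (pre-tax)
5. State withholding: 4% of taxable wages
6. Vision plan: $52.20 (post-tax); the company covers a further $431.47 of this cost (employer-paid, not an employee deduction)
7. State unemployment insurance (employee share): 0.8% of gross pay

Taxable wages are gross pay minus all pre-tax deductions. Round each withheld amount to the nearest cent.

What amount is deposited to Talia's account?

$562.74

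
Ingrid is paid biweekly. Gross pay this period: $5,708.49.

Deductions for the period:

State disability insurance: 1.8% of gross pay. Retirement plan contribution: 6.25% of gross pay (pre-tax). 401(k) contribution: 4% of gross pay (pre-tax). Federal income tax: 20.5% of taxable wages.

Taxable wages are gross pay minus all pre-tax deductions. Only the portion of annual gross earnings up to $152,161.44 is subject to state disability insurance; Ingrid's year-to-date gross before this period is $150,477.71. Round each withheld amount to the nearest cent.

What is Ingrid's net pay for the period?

$4,042.77

Retirement plan contribution: $5,708.49 × 0.0625 = $356.78
401(k) contribution: $5,708.49 × 0.04 = $228.34
Pre-tax total = $356.78 + $228.34 = $585.12
Taxable wages = $5,708.49 − $585.12 = $5,123.37
Federal income tax: $5,123.37 × 0.205 = $1,050.29
State disability insurance: only $152,161.44 − $150,477.71 = $1,683.73 of this check is subject → $1,683.73 × 0.018 = $30.31
Total deductions = $356.78 + $228.34 + $1,050.29 + $30.31 = $1,665.72
Net pay = $5,708.49 − $1,665.72 = $4,042.77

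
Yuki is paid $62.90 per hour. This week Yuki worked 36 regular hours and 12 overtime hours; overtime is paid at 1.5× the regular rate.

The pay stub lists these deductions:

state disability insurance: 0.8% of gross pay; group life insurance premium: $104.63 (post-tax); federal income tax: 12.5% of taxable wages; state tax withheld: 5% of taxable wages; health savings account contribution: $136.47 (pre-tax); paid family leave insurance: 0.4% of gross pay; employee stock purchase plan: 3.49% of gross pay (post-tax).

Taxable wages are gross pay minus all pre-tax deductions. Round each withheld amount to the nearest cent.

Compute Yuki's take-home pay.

Regular pay: 36 × $62.90 = $2,264.40
Overtime pay: 12 × $62.90 × 1.5 = $1,132.20
Gross pay = $2,264.40 + $1,132.20 = $3,396.60
Health savings account contribution: $136.47
Taxable wages = $3,396.60 − $136.47 = $3,260.13
State tax withheld: $3,260.13 × 0.05 = $163.01
Federal income tax: $3,260.13 × 0.125 = $407.52
State disability insurance: $3,396.60 × 0.008 = $27.17
Paid family leave insurance: $3,396.60 × 0.004 = $13.59
Employee stock purchase plan: $3,396.60 × 0.0349 = $118.54
Group life insurance premium: $104.63
Total deductions = $136.47 + $163.01 + $407.52 + $27.17 + $13.59 + $118.54 + $104.63 = $970.93
Net pay = $3,396.60 − $970.93 = $2,425.67

$2,425.67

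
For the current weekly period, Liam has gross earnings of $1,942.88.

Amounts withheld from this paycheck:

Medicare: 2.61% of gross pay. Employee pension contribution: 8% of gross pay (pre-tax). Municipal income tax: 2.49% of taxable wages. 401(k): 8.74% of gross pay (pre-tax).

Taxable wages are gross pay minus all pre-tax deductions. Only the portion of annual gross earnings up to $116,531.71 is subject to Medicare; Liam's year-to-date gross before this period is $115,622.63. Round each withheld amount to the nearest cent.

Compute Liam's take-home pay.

401(k): $1,942.88 × 0.0874 = $169.81
Employee pension contribution: $1,942.88 × 0.08 = $155.43
Pre-tax total = $169.81 + $155.43 = $325.24
Taxable wages = $1,942.88 − $325.24 = $1,617.64
Municipal income tax: $1,617.64 × 0.0249 = $40.28
Medicare: only $116,531.71 − $115,622.63 = $909.08 of this check is subject → $909.08 × 0.0261 = $23.73
Total deductions = $169.81 + $155.43 + $40.28 + $23.73 = $389.25
Net pay = $1,942.88 − $389.25 = $1,553.63

$1,553.63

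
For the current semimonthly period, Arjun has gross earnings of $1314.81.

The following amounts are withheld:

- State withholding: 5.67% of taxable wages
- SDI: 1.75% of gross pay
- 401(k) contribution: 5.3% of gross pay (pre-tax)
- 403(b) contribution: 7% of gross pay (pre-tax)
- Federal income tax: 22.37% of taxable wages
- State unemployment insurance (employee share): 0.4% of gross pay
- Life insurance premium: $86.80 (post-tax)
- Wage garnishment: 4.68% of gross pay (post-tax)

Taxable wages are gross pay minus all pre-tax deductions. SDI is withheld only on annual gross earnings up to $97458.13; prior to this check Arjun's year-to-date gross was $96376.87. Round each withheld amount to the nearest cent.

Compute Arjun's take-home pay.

401(k) contribution: $1314.81 × 0.053 = $69.68
403(b) contribution: $1314.81 × 0.07 = $92.04
Pre-tax total = $69.68 + $92.04 = $161.72
Taxable wages = $1314.81 − $161.72 = $1153.09
State withholding: $1153.09 × 0.0567 = $65.38
Federal income tax: $1153.09 × 0.2237 = $257.95
State unemployment insurance (employee share): $1314.81 × 0.004 = $5.26
SDI: only $97458.13 − $96376.87 = $1081.26 of this check is subject → $1081.26 × 0.0175 = $18.92
Life insurance premium: $86.80
Wage garnishment: $1314.81 × 0.0468 = $61.53
Total deductions = $69.68 + $92.04 + $65.38 + $257.95 + $5.26 + $18.92 + $86.80 + $61.53 = $657.56
Net pay = $1314.81 − $657.56 = $657.25

$657.25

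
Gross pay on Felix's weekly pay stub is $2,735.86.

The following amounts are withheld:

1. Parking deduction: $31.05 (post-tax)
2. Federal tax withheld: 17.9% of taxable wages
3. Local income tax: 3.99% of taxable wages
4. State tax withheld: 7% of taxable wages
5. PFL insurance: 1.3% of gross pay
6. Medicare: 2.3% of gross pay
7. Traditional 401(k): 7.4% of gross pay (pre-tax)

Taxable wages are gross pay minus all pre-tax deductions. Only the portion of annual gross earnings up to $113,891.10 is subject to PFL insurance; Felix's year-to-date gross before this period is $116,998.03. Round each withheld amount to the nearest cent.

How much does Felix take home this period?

$1,707.54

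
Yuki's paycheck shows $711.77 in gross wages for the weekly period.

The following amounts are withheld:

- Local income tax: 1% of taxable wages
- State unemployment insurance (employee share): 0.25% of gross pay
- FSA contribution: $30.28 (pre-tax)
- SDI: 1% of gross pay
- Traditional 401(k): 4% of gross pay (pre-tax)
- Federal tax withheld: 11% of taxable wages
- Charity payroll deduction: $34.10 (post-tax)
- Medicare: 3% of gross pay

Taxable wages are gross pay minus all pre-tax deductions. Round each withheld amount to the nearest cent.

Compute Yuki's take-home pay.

Traditional 401(k): $711.77 × 0.04 = $28.47
FSA contribution: $30.28
Pre-tax total = $28.47 + $30.28 = $58.75
Taxable wages = $711.77 − $58.75 = $653.02
Local income tax: $653.02 × 0.01 = $6.53
Federal tax withheld: $653.02 × 0.11 = $71.83
State unemployment insurance (employee share): $711.77 × 0.0025 = $1.78
SDI: $711.77 × 0.01 = $7.12
Medicare: $711.77 × 0.03 = $21.35
Charity payroll deduction: $34.10
Total deductions = $28.47 + $30.28 + $6.53 + $71.83 + $1.78 + $7.12 + $21.35 + $34.10 = $201.46
Net pay = $711.77 − $201.46 = $510.31

$510.31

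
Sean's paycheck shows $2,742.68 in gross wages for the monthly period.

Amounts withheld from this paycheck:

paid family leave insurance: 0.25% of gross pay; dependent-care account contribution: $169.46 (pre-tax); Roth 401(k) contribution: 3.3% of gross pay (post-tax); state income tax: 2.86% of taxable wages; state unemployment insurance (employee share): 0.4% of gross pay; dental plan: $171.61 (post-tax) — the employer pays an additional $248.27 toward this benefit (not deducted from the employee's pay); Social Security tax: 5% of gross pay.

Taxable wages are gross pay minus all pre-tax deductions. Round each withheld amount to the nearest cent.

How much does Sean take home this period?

$2,082.55

Dependent-care account contribution: $169.46
Taxable wages = $2,742.68 − $169.46 = $2,573.22
State income tax: $2,573.22 × 0.0286 = $73.59
Social Security tax: $2,742.68 × 0.05 = $137.13
State unemployment insurance (employee share): $2,742.68 × 0.004 = $10.97
Paid family leave insurance: $2,742.68 × 0.0025 = $6.86
Roth 401(k) contribution: $2,742.68 × 0.033 = $90.51
Dental plan: $171.61
(Employer's $248.27 toward dental plan is not withheld from the employee.)
Total deductions = $169.46 + $73.59 + $137.13 + $10.97 + $6.86 + $90.51 + $171.61 = $660.13
Net pay = $2,742.68 − $660.13 = $2,082.55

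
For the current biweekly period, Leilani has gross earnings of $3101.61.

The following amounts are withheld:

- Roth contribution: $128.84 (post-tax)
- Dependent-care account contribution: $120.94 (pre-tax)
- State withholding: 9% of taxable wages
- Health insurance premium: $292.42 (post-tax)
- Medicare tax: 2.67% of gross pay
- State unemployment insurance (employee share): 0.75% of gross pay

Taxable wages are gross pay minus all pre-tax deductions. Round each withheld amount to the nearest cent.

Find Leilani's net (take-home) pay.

$2185.08

Dependent-care account contribution: $120.94
Taxable wages = $3101.61 − $120.94 = $2980.67
State withholding: $2980.67 × 0.09 = $268.26
Medicare tax: $3101.61 × 0.0267 = $82.81
State unemployment insurance (employee share): $3101.61 × 0.0075 = $23.26
Health insurance premium: $292.42
Roth contribution: $128.84
Total deductions = $120.94 + $268.26 + $82.81 + $23.26 + $292.42 + $128.84 = $916.53
Net pay = $3101.61 − $916.53 = $2185.08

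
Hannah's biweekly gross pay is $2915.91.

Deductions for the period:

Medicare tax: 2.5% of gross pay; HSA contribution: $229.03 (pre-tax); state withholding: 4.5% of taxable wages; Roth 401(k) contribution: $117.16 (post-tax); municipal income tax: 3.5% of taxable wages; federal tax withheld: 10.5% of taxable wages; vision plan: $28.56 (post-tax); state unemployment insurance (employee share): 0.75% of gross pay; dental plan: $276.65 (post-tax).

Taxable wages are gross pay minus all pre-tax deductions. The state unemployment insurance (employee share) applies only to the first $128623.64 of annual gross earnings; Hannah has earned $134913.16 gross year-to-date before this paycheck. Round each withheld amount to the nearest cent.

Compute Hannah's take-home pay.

$1694.54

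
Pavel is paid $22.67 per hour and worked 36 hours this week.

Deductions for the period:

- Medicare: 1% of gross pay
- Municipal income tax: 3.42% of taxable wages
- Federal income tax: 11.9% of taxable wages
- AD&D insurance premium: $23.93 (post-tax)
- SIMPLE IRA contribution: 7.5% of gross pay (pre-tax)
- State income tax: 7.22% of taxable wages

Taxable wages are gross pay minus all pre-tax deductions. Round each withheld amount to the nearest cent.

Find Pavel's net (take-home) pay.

$552.67

Gross pay: 36 × $22.67 = $816.12
SIMPLE IRA contribution: $816.12 × 0.075 = $61.21
Taxable wages = $816.12 − $61.21 = $754.91
State income tax: $754.91 × 0.0722 = $54.50
Municipal income tax: $754.91 × 0.0342 = $25.82
Federal income tax: $754.91 × 0.119 = $89.83
Medicare: $816.12 × 0.01 = $8.16
AD&D insurance premium: $23.93
Total deductions = $61.21 + $54.50 + $25.82 + $89.83 + $8.16 + $23.93 = $263.45
Net pay = $816.12 − $263.45 = $552.67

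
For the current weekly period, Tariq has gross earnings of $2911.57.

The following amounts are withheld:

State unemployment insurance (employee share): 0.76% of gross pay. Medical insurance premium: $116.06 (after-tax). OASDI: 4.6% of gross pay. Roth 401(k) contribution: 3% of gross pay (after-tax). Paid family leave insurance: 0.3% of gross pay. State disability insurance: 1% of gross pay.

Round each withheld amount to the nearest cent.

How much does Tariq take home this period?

$2514.25

State disability insurance: $2911.57 × 0.01 = $29.12
OASDI: $2911.57 × 0.046 = $133.93
State unemployment insurance (employee share): $2911.57 × 0.0076 = $22.13
Paid family leave insurance: $2911.57 × 0.003 = $8.73
Medical insurance premium: $116.06
Roth 401(k) contribution: $2911.57 × 0.03 = $87.35
Total deductions = $29.12 + $133.93 + $22.13 + $8.73 + $116.06 + $87.35 = $397.32
Net pay = $2911.57 − $397.32 = $2514.25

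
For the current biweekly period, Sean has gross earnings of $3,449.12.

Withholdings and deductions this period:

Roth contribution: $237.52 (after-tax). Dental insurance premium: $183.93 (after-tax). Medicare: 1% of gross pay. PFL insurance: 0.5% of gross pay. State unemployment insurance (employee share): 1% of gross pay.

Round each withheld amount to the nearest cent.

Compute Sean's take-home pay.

State unemployment insurance (employee share): $3,449.12 × 0.01 = $34.49
PFL insurance: $3,449.12 × 0.005 = $17.25
Medicare: $3,449.12 × 0.01 = $34.49
Roth contribution: $237.52
Dental insurance premium: $183.93
Total deductions = $34.49 + $17.25 + $34.49 + $237.52 + $183.93 = $507.68
Net pay = $3,449.12 − $507.68 = $2,941.44

$2,941.44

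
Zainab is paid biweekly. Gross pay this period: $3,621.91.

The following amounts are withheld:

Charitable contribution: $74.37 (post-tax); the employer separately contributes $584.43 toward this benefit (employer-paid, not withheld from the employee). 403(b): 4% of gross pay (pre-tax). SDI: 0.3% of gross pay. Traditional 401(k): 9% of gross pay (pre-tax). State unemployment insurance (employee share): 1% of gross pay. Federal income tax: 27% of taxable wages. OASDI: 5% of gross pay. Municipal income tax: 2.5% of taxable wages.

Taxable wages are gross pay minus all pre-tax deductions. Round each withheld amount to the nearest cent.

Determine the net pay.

403(b): $3,621.91 × 0.04 = $144.88
Traditional 401(k): $3,621.91 × 0.09 = $325.97
Pre-tax total = $144.88 + $325.97 = $470.85
Taxable wages = $3,621.91 − $470.85 = $3,151.06
Federal income tax: $3,151.06 × 0.27 = $850.79
Municipal income tax: $3,151.06 × 0.025 = $78.78
State unemployment insurance (employee share): $3,621.91 × 0.01 = $36.22
OASDI: $3,621.91 × 0.05 = $181.10
SDI: $3,621.91 × 0.003 = $10.87
Charitable contribution: $74.37
(Employer's $584.43 toward charitable contribution is not withheld from the employee.)
Total deductions = $144.88 + $325.97 + $850.79 + $78.78 + $36.22 + $181.10 + $10.87 + $74.37 = $1,702.98
Net pay = $3,621.91 − $1,702.98 = $1,918.93

$1,918.93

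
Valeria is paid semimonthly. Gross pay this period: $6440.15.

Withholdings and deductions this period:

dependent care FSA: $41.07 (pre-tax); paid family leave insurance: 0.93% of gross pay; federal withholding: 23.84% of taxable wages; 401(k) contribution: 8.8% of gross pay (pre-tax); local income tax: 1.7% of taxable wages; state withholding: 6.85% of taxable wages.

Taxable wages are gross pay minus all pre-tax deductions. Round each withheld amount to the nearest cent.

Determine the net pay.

Dependent care FSA: $41.07
401(k) contribution: $6440.15 × 0.088 = $566.73
Pre-tax total = $41.07 + $566.73 = $607.80
Taxable wages = $6440.15 − $607.80 = $5832.35
State withholding: $5832.35 × 0.0685 = $399.52
Federal withholding: $5832.35 × 0.2384 = $1390.43
Local income tax: $5832.35 × 0.017 = $99.15
Paid family leave insurance: $6440.15 × 0.0093 = $59.89
Total deductions = $41.07 + $566.73 + $399.52 + $1390.43 + $99.15 + $59.89 = $2556.79
Net pay = $6440.15 − $2556.79 = $3883.36

$3883.36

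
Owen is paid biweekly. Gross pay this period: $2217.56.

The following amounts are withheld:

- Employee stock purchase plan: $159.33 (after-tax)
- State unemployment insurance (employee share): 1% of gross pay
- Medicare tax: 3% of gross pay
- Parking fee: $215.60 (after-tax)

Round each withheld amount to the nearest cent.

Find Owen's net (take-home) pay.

$1753.92

Medicare tax: $2217.56 × 0.03 = $66.53
State unemployment insurance (employee share): $2217.56 × 0.01 = $22.18
Parking fee: $215.60
Employee stock purchase plan: $159.33
Total deductions = $66.53 + $22.18 + $215.60 + $159.33 = $463.64
Net pay = $2217.56 − $463.64 = $1753.92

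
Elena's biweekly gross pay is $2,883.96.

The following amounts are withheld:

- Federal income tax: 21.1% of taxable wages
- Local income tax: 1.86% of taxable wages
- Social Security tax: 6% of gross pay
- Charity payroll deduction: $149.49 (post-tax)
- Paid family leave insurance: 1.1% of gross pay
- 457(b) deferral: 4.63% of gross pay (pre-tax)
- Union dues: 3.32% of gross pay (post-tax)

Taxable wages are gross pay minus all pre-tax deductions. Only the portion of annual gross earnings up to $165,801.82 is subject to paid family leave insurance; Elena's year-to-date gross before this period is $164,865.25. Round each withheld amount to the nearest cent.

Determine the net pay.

457(b) deferral: $2,883.96 × 0.0463 = $133.53
Taxable wages = $2,883.96 − $133.53 = $2,750.43
Local income tax: $2,750.43 × 0.0186 = $51.16
Federal income tax: $2,750.43 × 0.211 = $580.34
Social Security tax: $2,883.96 × 0.06 = $173.04
Paid family leave insurance: only $165,801.82 − $164,865.25 = $936.57 of this check is subject → $936.57 × 0.011 = $10.30
Union dues: $2,883.96 × 0.0332 = $95.75
Charity payroll deduction: $149.49
Total deductions = $133.53 + $51.16 + $580.34 + $173.04 + $10.30 + $95.75 + $149.49 = $1,193.61
Net pay = $2,883.96 − $1,193.61 = $1,690.35

$1,690.35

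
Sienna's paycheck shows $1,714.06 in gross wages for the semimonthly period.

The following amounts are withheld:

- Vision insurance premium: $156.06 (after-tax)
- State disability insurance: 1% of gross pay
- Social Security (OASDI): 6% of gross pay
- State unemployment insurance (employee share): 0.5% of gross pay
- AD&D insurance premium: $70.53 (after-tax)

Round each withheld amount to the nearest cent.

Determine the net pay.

Social Security (OASDI): $1,714.06 × 0.06 = $102.84
State unemployment insurance (employee share): $1,714.06 × 0.005 = $8.57
State disability insurance: $1,714.06 × 0.01 = $17.14
AD&D insurance premium: $70.53
Vision insurance premium: $156.06
Total deductions = $102.84 + $8.57 + $17.14 + $70.53 + $156.06 = $355.14
Net pay = $1,714.06 − $355.14 = $1,358.92

$1,358.92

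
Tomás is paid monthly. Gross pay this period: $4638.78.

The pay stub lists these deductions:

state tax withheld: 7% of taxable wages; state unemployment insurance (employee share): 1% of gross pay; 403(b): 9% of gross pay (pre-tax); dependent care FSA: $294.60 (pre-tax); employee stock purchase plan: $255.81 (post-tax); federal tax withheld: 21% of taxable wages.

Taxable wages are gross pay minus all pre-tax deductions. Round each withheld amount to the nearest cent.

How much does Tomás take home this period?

$2525.02

403(b): $4638.78 × 0.09 = $417.49
Dependent care FSA: $294.60
Pre-tax total = $417.49 + $294.60 = $712.09
Taxable wages = $4638.78 − $712.09 = $3926.69
Federal tax withheld: $3926.69 × 0.21 = $824.60
State tax withheld: $3926.69 × 0.07 = $274.87
State unemployment insurance (employee share): $4638.78 × 0.01 = $46.39
Employee stock purchase plan: $255.81
Total deductions = $417.49 + $294.60 + $824.60 + $274.87 + $46.39 + $255.81 = $2113.76
Net pay = $4638.78 − $2113.76 = $2525.02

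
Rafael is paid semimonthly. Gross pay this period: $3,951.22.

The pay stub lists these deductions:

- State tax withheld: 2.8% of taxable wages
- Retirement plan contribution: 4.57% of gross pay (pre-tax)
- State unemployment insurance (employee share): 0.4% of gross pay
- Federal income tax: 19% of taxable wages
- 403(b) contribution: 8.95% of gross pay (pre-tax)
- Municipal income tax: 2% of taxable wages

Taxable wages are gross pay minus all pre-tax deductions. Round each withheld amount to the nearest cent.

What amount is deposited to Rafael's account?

Retirement plan contribution: $3,951.22 × 0.0457 = $180.57
403(b) contribution: $3,951.22 × 0.0895 = $353.63
Pre-tax total = $180.57 + $353.63 = $534.20
Taxable wages = $3,951.22 − $534.20 = $3,417.02
Municipal income tax: $3,417.02 × 0.02 = $68.34
State tax withheld: $3,417.02 × 0.028 = $95.68
Federal income tax: $3,417.02 × 0.19 = $649.23
State unemployment insurance (employee share): $3,951.22 × 0.004 = $15.80
Total deductions = $180.57 + $353.63 + $68.34 + $95.68 + $649.23 + $15.80 = $1,363.25
Net pay = $3,951.22 − $1,363.25 = $2,587.97

$2,587.97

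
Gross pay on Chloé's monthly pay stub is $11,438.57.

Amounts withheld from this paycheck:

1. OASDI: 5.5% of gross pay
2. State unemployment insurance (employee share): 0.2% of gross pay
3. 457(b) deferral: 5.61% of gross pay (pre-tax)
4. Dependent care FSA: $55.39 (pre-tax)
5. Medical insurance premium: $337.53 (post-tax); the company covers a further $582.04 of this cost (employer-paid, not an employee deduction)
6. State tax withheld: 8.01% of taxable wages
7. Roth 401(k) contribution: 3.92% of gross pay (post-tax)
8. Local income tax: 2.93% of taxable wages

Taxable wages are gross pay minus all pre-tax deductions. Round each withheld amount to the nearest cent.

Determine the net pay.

Dependent care FSA: $55.39
457(b) deferral: $11,438.57 × 0.0561 = $641.70
Pre-tax total = $55.39 + $641.70 = $697.09
Taxable wages = $11,438.57 − $697.09 = $10,741.48
State tax withheld: $10,741.48 × 0.0801 = $860.39
Local income tax: $10,741.48 × 0.0293 = $314.73
OASDI: $11,438.57 × 0.055 = $629.12
State unemployment insurance (employee share): $11,438.57 × 0.002 = $22.88
Roth 401(k) contribution: $11,438.57 × 0.0392 = $448.39
Medical insurance premium: $337.53
(Employer's $582.04 toward medical insurance premium is not withheld from the employee.)
Total deductions = $55.39 + $641.70 + $860.39 + $314.73 + $629.12 + $22.88 + $448.39 + $337.53 = $3,310.13
Net pay = $11,438.57 − $3,310.13 = $8,128.44

$8,128.44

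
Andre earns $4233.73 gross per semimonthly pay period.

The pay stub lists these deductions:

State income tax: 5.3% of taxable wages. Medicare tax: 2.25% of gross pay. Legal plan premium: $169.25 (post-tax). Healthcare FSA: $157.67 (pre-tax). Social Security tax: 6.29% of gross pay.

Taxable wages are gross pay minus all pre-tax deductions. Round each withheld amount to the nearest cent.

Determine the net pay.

$3329.22

Healthcare FSA: $157.67
Taxable wages = $4233.73 − $157.67 = $4076.06
State income tax: $4076.06 × 0.053 = $216.03
Social Security tax: $4233.73 × 0.0629 = $266.30
Medicare tax: $4233.73 × 0.0225 = $95.26
Legal plan premium: $169.25
Total deductions = $157.67 + $216.03 + $266.30 + $95.26 + $169.25 = $904.51
Net pay = $4233.73 − $904.51 = $3329.22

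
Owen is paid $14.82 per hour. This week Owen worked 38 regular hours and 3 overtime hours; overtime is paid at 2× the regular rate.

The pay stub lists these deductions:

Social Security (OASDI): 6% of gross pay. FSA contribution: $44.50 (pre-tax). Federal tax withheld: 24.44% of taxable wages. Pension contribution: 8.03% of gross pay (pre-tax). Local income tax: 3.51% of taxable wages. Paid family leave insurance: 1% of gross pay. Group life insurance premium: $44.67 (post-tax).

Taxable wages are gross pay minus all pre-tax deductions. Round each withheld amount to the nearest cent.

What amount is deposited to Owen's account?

$309.72

Regular pay: 38 × $14.82 = $563.16
Overtime pay: 3 × $14.82 × 2 = $88.92
Gross pay = $563.16 + $88.92 = $652.08
Pension contribution: $652.08 × 0.0803 = $52.36
FSA contribution: $44.50
Pre-tax total = $52.36 + $44.50 = $96.86
Taxable wages = $652.08 − $96.86 = $555.22
Local income tax: $555.22 × 0.0351 = $19.49
Federal tax withheld: $555.22 × 0.2444 = $135.70
Social Security (OASDI): $652.08 × 0.06 = $39.12
Paid family leave insurance: $652.08 × 0.01 = $6.52
Group life insurance premium: $44.67
Total deductions = $52.36 + $44.50 + $19.49 + $135.70 + $39.12 + $6.52 + $44.67 = $342.36
Net pay = $652.08 − $342.36 = $309.72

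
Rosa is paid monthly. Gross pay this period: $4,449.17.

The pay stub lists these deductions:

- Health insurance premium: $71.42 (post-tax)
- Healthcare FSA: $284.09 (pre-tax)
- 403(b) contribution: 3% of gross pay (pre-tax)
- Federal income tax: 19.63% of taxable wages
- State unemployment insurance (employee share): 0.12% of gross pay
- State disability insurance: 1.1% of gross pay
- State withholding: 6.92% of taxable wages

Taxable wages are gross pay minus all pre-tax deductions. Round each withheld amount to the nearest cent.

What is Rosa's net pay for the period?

403(b) contribution: $4,449.17 × 0.03 = $133.48
Healthcare FSA: $284.09
Pre-tax total = $133.48 + $284.09 = $417.57
Taxable wages = $4,449.17 − $417.57 = $4,031.60
State withholding: $4,031.60 × 0.0692 = $278.99
Federal income tax: $4,031.60 × 0.1963 = $791.40
State disability insurance: $4,449.17 × 0.011 = $48.94
State unemployment insurance (employee share): $4,449.17 × 0.0012 = $5.34
Health insurance premium: $71.42
Total deductions = $133.48 + $284.09 + $278.99 + $791.40 + $48.94 + $5.34 + $71.42 = $1,613.66
Net pay = $4,449.17 − $1,613.66 = $2,835.51

$2,835.51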